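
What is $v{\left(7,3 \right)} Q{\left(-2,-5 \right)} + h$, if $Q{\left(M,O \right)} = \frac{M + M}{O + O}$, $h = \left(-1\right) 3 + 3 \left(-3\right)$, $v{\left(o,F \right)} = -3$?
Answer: $- \frac{66}{5} \approx -13.2$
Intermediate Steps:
$h = -12$ ($h = -3 - 9 = -12$)
$Q{\left(M,O \right)} = \frac{M}{O}$ ($Q{\left(M,O \right)} = \frac{2 M}{2 O} = 2 M \frac{1}{2 O} = \frac{M}{O}$)
$v{\left(7,3 \right)} Q{\left(-2,-5 \right)} + h = - 3 \left(- \frac{2}{-5}\right) - 12 = - 3 \left(\left(-2\right) \left(- \frac{1}{5}\right)\right) - 12 = \left(-3\right) \frac{2}{5} - 12 = - \frac{6}{5} - 12 = - \frac{66}{5}$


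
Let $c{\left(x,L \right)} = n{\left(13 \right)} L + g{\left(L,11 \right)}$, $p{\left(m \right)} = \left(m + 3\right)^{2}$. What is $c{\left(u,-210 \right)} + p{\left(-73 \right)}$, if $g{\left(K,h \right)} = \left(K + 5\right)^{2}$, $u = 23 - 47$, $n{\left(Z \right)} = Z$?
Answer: $44195$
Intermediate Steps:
$u = -24$ ($u = 23 - 47 = -24$)
$g{\left(K,h \right)} = \left(5 + K\right)^{2}$
$p{\left(m \right)} = \left(3 + m\right)^{2}$
$c{\left(x,L \right)} = \left(5 + L\right)^{2} + 13 L$ ($c{\left(x,L \right)} = 13 L + \left(5 + L\right)^{2} = \left(5 + L\right)^{2} + 13 L$)
$c{\left(u,-210 \right)} + p{\left(-73 \right)} = \left(\left(5 - 210\right)^{2} + 13 \left(-210\right)\right) + \left(3 - 73\right)^{2} = \left(\left(-205\right)^{2} - 2730\right) + \left(-70\right)^{2} = \left(42025 - 2730\right) + 4900 = 39295 + 4900 = 44195$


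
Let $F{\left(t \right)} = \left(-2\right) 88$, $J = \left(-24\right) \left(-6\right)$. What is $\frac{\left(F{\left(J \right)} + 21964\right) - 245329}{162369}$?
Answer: $- \frac{223541}{162369} \approx -1.3767$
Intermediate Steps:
$J = 144$
$F{\left(t \right)} = -176$
$\frac{\left(F{\left(J \right)} + 21964\right) - 245329}{162369} = \frac{\left(-176 + 21964\right) - 245329}{162369} = \left(21788 - 245329\right) \frac{1}{162369} = \left(-223541\right) \frac{1}{162369} = - \frac{223541}{162369}$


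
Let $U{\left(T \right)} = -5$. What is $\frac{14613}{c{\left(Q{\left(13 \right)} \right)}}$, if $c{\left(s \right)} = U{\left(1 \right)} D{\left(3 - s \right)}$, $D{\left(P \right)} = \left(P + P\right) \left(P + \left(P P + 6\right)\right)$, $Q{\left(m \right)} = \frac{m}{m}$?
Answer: $- \frac{4871}{80} \approx -60.888$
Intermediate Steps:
$Q{\left(m \right)} = 1$
$D{\left(P \right)} = 2 P \left(6 + P + P^{2}\right)$ ($D{\left(P \right)} = 2 P \left(P + \left(P^{2} + 6\right)\right) = 2 P \left(P + \left(6 + P^{2}\right)\right) = 2 P \left(6 + P + P^{2}\right)$)
$c{\left(s \right)} = - 10 \left(3 - s\right) \left(9 + \left(3 - s\right)^{2} - s\right)$ ($c{\left(s \right)} = - 5 \cdot 2 \left(3 - s\right) \left(6 - \left(-3 + s\right) + \left(3 - s\right)^{2}\right) = - 5 \cdot 2 \left(3 - s\right) \left(9 + \left(3 - s\right)^{2} - s\right) = - 10 \left(3 - s\right) \left(9 + \left(3 - s\right)^{2} - s\right)$)
$\frac{14613}{c{\left(Q{\left(13 \right)} \right)}} = \frac{14613}{10 \left(-3 + 1\right) \left(9 + \left(-3 + 1\right)^{2} - 1\right)} = \frac{14613}{10 \left(-2\right) \left(9 + \left(-2\right)^{2} - 1\right)} = \frac{14613}{10 \left(-2\right) \left(9 + 4 - 1\right)} = \frac{14613}{10 \left(-2\right) 12} = \frac{14613}{-240} = 14613 \left(- \frac{1}{240}\right) = - \frac{4871}{80}$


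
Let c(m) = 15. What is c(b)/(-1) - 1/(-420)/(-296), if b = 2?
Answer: -1864801/124320 ≈ -15.000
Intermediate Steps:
c(b)/(-1) - 1/(-420)/(-296) = 15/(-1) - 1/(-420)/(-296) = 15*(-1) - 1*(-1/420)*(-1/296) = -15 + (1/420)*(-1/296) = -15 - 1/124320 = -1864801/124320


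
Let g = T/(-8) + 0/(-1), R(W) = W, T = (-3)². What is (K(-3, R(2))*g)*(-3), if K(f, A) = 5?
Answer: 135/8 ≈ 16.875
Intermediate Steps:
T = 9
g = -9/8 (g = 9/(-8) + 0/(-1) = 9*(-⅛) + 0*(-1) = -9/8 + 0 = -9/8 ≈ -1.1250)
(K(-3, R(2))*g)*(-3) = (5*(-9/8))*(-3) = -45/8*(-3) = 135/8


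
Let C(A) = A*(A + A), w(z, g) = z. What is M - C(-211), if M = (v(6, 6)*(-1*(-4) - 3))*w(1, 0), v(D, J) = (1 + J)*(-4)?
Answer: -89070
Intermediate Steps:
v(D, J) = -4 - 4*J
C(A) = 2*A**2 (C(A) = A*(2*A) = 2*A**2)
M = -28 (M = ((-4 - 4*6)*(-1*(-4) - 3))*1 = ((-4 - 24)*(4 - 3))*1 = -28*1*1 = -28*1 = -28)
M - C(-211) = -28 - 2*(-211)**2 = -28 - 2*44521 = -28 - 1*89042 = -28 - 89042 = -89070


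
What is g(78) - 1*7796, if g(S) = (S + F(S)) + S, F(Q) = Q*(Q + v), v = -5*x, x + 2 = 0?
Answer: -776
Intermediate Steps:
x = -2 (x = -2 + 0 = -2)
v = 10 (v = -5*(-2) = 10)
F(Q) = Q*(10 + Q) (F(Q) = Q*(Q + 10) = Q*(10 + Q))
g(S) = 2*S + S*(10 + S) (g(S) = (S + S*(10 + S)) + S = 2*S + S*(10 + S))
g(78) - 1*7796 = 78*(12 + 78) - 1*7796 = 78*90 - 7796 = 7020 - 7796 = -776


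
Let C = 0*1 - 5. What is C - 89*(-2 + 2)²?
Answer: -5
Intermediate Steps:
C = -5 (C = 0 - 5 = -5)
C - 89*(-2 + 2)² = -5 - 89*(-2 + 2)² = -5 - 89*0² = -5 - 89*0 = -5 + 0 = -5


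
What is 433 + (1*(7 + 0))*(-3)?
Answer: 412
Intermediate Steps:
433 + (1*(7 + 0))*(-3) = 433 + (1*7)*(-3) = 433 + 7*(-3) = 433 - 21 = 412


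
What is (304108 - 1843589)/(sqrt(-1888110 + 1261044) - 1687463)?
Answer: 2597817226703/2847532003435 + 4618443*I*sqrt(69674)/2847532003435 ≈ 0.9123 + 0.00042812*I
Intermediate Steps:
(304108 - 1843589)/(sqrt(-1888110 + 1261044) - 1687463) = -1539481/(sqrt(-627066) - 1687463) = -1539481/(3*I*sqrt(69674) - 1687463) = -1539481/(-1687463 + 3*I*sqrt(69674))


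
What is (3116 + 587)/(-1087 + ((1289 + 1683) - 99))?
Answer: 3703/1786 ≈ 2.0733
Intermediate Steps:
(3116 + 587)/(-1087 + ((1289 + 1683) - 99)) = 3703/(-1087 + (2972 - 99)) = 3703/(-1087 + 2873) = 3703/1786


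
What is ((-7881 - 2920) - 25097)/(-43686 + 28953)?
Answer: 11966/4911 ≈ 2.4366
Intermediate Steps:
((-7881 - 2920) - 25097)/(-43686 + 28953) = (-10801 - 25097)/(-14733) = -35898*(-1/14733) = 11966/4911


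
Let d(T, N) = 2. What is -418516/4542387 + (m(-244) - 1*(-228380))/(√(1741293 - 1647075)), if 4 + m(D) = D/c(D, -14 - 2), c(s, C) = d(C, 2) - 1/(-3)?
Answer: -418516/4542387 + 798950*√94218/329763 ≈ 743.58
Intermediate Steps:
c(s, C) = 7/3 (c(s, C) = 2 - 1/(-3) = 2 - 1*(-⅓) = 2 + ⅓ = 7/3)
m(D) = -4 + 3*D/7 (m(D) = -4 + D/(7/3) = -4 + D*(3/7) = -4 + 3*D/7)
-418516/4542387 + (m(-244) - 1*(-228380))/(√(1741293 - 1647075)) = -418516/4542387 + ((-4 + (3/7)*(-244)) - 1*(-228380))/(√(1741293 - 1647075)) = -418516*1/4542387 + ((-4 - 732/7) + 228380)/(√94218) = -418516/4542387 + (-760/7 + 228380)*(√94218/94218) = -418516/4542387 + 1597900*(√94218/94218)/7 = -418516/4542387 + 798950*√94218/329763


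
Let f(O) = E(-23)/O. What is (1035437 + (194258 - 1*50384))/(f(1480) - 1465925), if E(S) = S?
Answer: -1745380280/2169569023 ≈ -0.80448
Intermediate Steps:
f(O) = -23/O
(1035437 + (194258 - 1*50384))/(f(1480) - 1465925) = (1035437 + (194258 - 1*50384))/(-23/1480 - 1465925) = (1035437 + (194258 - 50384))/(-23*1/1480 - 1465925) = (1035437 + 143874)/(-23/1480 - 1465925) = 1179311/(-2169569023/1480) = 1179311*(-1480/2169569023) = -1745380280/2169569023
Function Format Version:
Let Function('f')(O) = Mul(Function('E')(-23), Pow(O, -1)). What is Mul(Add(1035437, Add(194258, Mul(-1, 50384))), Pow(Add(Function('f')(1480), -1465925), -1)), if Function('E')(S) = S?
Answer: Rational(-1745380280, 2169569023) ≈ -0.80448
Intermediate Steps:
Function('f')(O) = Mul(-23, Pow(O, -1))
Mul(Add(1035437, Add(194258, Mul(-1, 50384))), Pow(Add(Function('f')(1480), -1465925), -1)) = Mul(Add(1035437, Add(194258, Mul(-1, 50384))), Pow(Add(Mul(-23, Pow(1480, -1)), -1465925), -1)) = Mul(Add(1035437, Add(194258, -50384)), Pow(Add(Mul(-23, Rational(1, 1480)), -1465925), -1)) = Mul(Add(1035437, 143874), Pow(Add(Rational(-23, 1480), -1465925), -1)) = Mul(1179311, Pow(Rational(-2169569023, 1480), -1)) = Mul(1179311, Rational(-1480, 2169569023)) = Rational(-1745380280, 2169569023)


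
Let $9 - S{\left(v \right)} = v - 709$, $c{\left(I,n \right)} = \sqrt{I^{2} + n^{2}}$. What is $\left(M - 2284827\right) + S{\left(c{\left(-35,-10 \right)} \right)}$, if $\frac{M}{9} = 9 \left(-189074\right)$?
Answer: $-17599103 - 5 \sqrt{53} \approx -1.7599 \cdot 10^{7}$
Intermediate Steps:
$M = -15314994$ ($M = 9 \cdot 9 \left(-189074\right) = 9 \left(-1701666\right) = -15314994$)
$S{\left(v \right)} = 718 - v$ ($S{\left(v \right)} = 9 - \left(v - 709\right) = 9 - \left(-709 + v\right) = 718 - v$)
$\left(M - 2284827\right) + S{\left(c{\left(-35,-10 \right)} \right)} = \left(-15314994 - 2284827\right) + \left(718 - \sqrt{\left(-35\right)^{2} + \left(-10\right)^{2}}\right) = -17599821 + \left(718 - \sqrt{1225 + 100}\right) = -17599821 + \left(718 - \sqrt{1325}\right) = -17599821 + \left(718 - 5 \sqrt{53}\right) = -17599103 - 5 \sqrt{53}$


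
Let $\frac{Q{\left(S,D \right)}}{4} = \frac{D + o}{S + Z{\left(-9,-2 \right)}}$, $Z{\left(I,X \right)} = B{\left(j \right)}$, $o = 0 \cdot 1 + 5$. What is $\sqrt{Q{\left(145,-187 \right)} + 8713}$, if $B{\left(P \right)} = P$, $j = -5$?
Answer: $\frac{\sqrt{217695}}{5} \approx 93.316$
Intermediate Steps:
$o = 5$ ($o = 0 + 5 = 5$)
$Z{\left(I,X \right)} = -5$
$Q{\left(S,D \right)} = \frac{4 \left(5 + D\right)}{-5 + S}$ ($Q{\left(S,D \right)} = 4 \frac{D + 5}{S - 5} = 4 \frac{5 + D}{-5 + S} = \frac{4 \left(5 + D\right)}{-5 + S}$)
$\sqrt{Q{\left(145,-187 \right)} + 8713} = \sqrt{\frac{4 \left(5 - 187\right)}{-5 + 145} + 8713} = \sqrt{4 \cdot \frac{1}{140} \left(-182\right) + 8713} = \sqrt{- \frac{26}{5} + 8713} = \sqrt{\frac{43539}{5}} = \frac{\sqrt{217695}}{5}$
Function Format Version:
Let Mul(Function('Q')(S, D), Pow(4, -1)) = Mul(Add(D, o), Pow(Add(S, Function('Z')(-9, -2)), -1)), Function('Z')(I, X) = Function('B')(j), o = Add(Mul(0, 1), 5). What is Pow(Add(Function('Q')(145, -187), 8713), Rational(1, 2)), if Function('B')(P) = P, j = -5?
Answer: Mul(Rational(1, 5), Pow(217695, Rational(1, 2))) ≈ 93.316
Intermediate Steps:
o = 5 (o = Add(0, 5) = 5)
Function('Z')(I, X) = -5
Function('Q')(S, D) = Mul(4, Pow(Add(-5, S), -1), Add(5, D)) (Function('Q')(S, D) = Mul(4, Mul(Add(D, 5), Pow(Add(S, -5), -1))) = Mul(4, Mul(Add(5, D), Pow(Add(-5, S), -1))) = Mul(4, Mul(Pow(Add(-5, S), -1), Add(5, D))) = Mul(4, Pow(Add(-5, S), -1), Add(5, D)))
Pow(Add(Function('Q')(145, -187), 8713), Rational(1, 2)) = Pow(Add(Mul(4, Pow(Add(-5, 145), -1), Add(5, -187)), 8713), Rational(1, 2)) = Pow(Add(Mul(4, Pow(140, -1), -182), 8713), Rational(1, 2)) = Pow(Add(Mul(4, Rational(1, 140), -182), 8713), Rational(1, 2)) = Pow(Add(Rational(-26, 5), 8713), Rational(1, 2)) = Pow(Rational(43539, 5), Rational(1, 2)) = Mul(Rational(1, 5), Pow(217695, Rational(1, 2)))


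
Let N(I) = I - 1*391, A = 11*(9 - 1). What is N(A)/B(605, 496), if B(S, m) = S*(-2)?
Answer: 303/1210 ≈ 0.25041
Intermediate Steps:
A = 88 (A = 11*8 = 88)
N(I) = -391 + I (N(I) = I - 391 = -391 + I)
B(S, m) = -2*S
N(A)/B(605, 496) = (-391 + 88)/((-2*605)) = -303/(-1210) = -303*(-1/1210) = 303/1210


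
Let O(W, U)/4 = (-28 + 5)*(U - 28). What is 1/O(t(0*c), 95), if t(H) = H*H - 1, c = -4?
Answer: -1/6164 ≈ -0.00016223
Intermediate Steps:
t(H) = -1 + H² (t(H) = H² - 1 = -1 + H²)
O(W, U) = 2576 - 92*U (O(W, U) = 4*((-28 + 5)*(U - 28)) = 4*(-23*(-28 + U)) = 4*(644 - 23*U) = 2576 - 92*U)
1/O(t(0*c), 95) = 1/(2576 - 92*95) = 1/(2576 - 8740) = 1/(-6164) = -1/6164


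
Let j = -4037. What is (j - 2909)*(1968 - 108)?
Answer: -12919560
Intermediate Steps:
(j - 2909)*(1968 - 108) = (-4037 - 2909)*(1968 - 108) = -6946*1860 = -12919560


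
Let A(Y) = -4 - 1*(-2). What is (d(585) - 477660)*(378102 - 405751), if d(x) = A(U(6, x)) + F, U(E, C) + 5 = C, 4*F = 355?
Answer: 52817691157/4 ≈ 1.3204e+10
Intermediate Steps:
F = 355/4 (F = (¼)*355 = 355/4 ≈ 88.750)
U(E, C) = -5 + C
A(Y) = -2 (A(Y) = -4 + 2 = -2)
d(x) = 347/4 (d(x) = -2 + 355/4 = 347/4)
(d(585) - 477660)*(378102 - 405751) = (347/4 - 477660)*(378102 - 405751) = -1910293/4*(-27649) = 52817691157/4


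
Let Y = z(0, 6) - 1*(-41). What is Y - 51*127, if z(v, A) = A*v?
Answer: -6436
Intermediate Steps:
Y = 41 (Y = 6*0 - 1*(-41) = 0 + 41 = 41)
Y - 51*127 = 41 - 51*127 = 41 - 6477 = -6436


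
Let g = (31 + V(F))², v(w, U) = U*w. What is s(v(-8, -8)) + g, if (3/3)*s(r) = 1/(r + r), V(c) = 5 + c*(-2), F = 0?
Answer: 165889/128 ≈ 1296.0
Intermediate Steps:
V(c) = 5 - 2*c
g = 1296 (g = (31 + (5 - 2*0))² = (31 + (5 + 0))² = (31 + 5)² = 36² = 1296)
s(r) = 1/(2*r) (s(r) = 1/(r + r) = 1/(2*r))
s(v(-8, -8)) + g = 1/(2*((-8*(-8)))) + 1296 = (½)/64 + 1296 = (½)*(1/64) + 1296 = 1/128 + 1296 = 165889/128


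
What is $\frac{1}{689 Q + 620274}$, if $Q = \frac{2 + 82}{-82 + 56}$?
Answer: $\frac{1}{618048} \approx 1.618 \cdot 10^{-6}$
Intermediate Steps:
$Q = - \frac{42}{13}$ ($Q = \frac{84}{-26} = 84 \left(- \frac{1}{26}\right) = - \frac{42}{13} \approx -3.2308$)
$\frac{1}{689 Q + 620274} = \frac{1}{689 \left(- \frac{42}{13}\right) + 620274} = \frac{1}{-2226 + 620274} = \frac{1}{618048}$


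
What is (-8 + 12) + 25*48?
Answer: 1204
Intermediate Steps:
(-8 + 12) + 25*48 = 4 + 1200 = 1204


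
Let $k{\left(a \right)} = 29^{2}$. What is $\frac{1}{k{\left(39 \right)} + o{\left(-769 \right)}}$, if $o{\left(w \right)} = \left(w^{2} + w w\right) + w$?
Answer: $\frac{1}{1182794} \approx 8.4546 \cdot 10^{-7}$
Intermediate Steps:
$k{\left(a \right)} = 841$
$o{\left(w \right)} = w + 2 w^{2}$ ($o{\left(w \right)} = \left(w^{2} + w^{2}\right) + w = 2 w^{2} + w = w + 2 w^{2}$)
$\frac{1}{k{\left(39 \right)} + o{\left(-769 \right)}} = \frac{1}{841 - 769 \left(1 + 2 \left(-769\right)\right)} = \frac{1}{841 - 769 \left(1 - 1538\right)} = \frac{1}{841 - -1181953} = \frac{1}{841 + 1181953} = \frac{1}{1182794}$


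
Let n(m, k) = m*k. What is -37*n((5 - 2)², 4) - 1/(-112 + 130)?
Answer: -23977/18 ≈ -1332.1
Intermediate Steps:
n(m, k) = k*m
-37*n((5 - 2)², 4) - 1/(-112 + 130) = -148*(5 - 2)² - 1/(-112 + 130) = -148*3² - 1/18 = -148*9 - 1*1/18 = -37*36 - 1/18 = -1332 - 1/18 = -23977/18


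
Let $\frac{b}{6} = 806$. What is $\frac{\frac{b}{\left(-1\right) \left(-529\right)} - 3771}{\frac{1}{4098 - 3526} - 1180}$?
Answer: $\frac{1138293156}{357053311} \approx 3.188$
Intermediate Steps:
$b = 4836$ ($b = 6 \cdot 806 = 4836$)
$\frac{\frac{b}{\left(-1\right) \left(-529\right)} - 3771}{\frac{1}{4098 - 3526} - 1180} = \frac{\frac{4836}{\left(-1\right) \left(-529\right)} - 3771}{\frac{1}{4098 - 3526} - 1180} = \frac{\frac{4836}{529} - 3771}{\frac{1}{572} - 1180} = \frac{4836 \cdot \frac{1}{529} - 3771}{\frac{1}{572} - 1180} = \frac{\frac{4836}{529} - 3771}{- \frac{674959}{572}} = \left(- \frac{1990023}{529}\right) \left(- \frac{572}{674959}\right) = \frac{1138293156}{357053311}$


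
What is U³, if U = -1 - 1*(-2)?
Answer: 1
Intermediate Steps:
U = 1 (U = -1 + 2 = 1)
U³ = 1³ = 1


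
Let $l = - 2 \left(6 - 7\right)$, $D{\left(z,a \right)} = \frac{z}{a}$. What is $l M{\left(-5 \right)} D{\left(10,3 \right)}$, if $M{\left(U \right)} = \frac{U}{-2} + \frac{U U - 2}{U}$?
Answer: $-14$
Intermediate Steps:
$l = 2$ ($l = \left(-2\right) \left(-1\right) = 2$)
$M{\left(U \right)} = - \frac{U}{2} + \frac{-2 + U^{2}}{U}$ ($M{\left(U \right)} = U \left(- \frac{1}{2}\right) + \frac{U^{2} - 2}{U} = - \frac{U}{2} + \frac{-2 + U^{2}}{U}$)
$l M{\left(-5 \right)} D{\left(10,3 \right)} = 2 \left(\frac{1}{2} \left(-5\right) - \frac{2}{-5}\right) \frac{10}{3} = 2 \left(- \frac{5}{2} - - \frac{2}{5}\right) 10 \cdot \frac{1}{3} = 2 \left(- \frac{5}{2} + \frac{2}{5}\right) \frac{10}{3} = 2 \left(- \frac{21}{10}\right) \frac{10}{3} = \left(- \frac{21}{5}\right) \frac{10}{3} = -14$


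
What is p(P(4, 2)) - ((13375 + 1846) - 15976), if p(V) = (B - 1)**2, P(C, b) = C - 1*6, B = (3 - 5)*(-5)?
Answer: 836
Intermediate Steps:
B = 10 (B = -2*(-5) = 10)
P(C, b) = -6 + C (P(C, b) = C - 6 = -6 + C)
p(V) = 81 (p(V) = (10 - 1)**2 = 9**2 = 81)
p(P(4, 2)) - ((13375 + 1846) - 15976) = 81 - ((13375 + 1846) - 15976) = 81 - (15221 - 15976) = 81 - 1*(-755) = 81 + 755 = 836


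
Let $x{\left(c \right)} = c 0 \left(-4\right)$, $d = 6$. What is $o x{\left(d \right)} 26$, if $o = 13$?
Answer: $0$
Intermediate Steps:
$x{\left(c \right)} = 0$ ($x{\left(c \right)} = 0 \left(-4\right) = 0$)
$o x{\left(d \right)} 26 = 13 \cdot 0 \cdot 26 = 0 \cdot 26 = 0$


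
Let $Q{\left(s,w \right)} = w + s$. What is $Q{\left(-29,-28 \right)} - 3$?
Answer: $-60$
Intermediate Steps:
$Q{\left(s,w \right)} = s + w$
$Q{\left(-29,-28 \right)} - 3 = \left(-29 - 28\right) - 3 = -57 - 3 = -60$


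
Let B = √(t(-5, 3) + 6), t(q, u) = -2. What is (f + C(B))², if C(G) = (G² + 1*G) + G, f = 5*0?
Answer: 64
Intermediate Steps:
f = 0
B = 2 (B = √(-2 + 6) = √4 = 2)
C(G) = G² + 2*G (C(G) = (G² + G) + G = (G + G²) + G = G² + 2*G)
(f + C(B))² = (0 + 2*(2 + 2))² = (0 + 2*4)² = (0 + 8)² = 8² = 64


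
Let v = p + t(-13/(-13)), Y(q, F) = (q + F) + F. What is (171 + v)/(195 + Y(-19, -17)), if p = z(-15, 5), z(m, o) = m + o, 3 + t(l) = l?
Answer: 159/142 ≈ 1.1197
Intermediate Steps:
t(l) = -3 + l
Y(q, F) = q + 2*F (Y(q, F) = (F + q) + F = q + 2*F)
p = -10 (p = -15 + 5 = -10)
v = -12 (v = -10 + (-3 - 13/(-13)) = -10 + (-3 - 13*(-1/13)) = -10 + (-3 + 1) = -10 - 2 = -12)
(171 + v)/(195 + Y(-19, -17)) = (171 - 12)/(195 + (-19 + 2*(-17))) = 159/(195 + (-19 - 34)) = 159/(195 - 53) = 159/142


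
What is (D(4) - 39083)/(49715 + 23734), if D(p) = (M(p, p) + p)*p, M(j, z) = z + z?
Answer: -39035/73449 ≈ -0.53146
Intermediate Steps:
M(j, z) = 2*z
D(p) = 3*p² (D(p) = (2*p + p)*p = (3*p)*p = 3*p²)
(D(4) - 39083)/(49715 + 23734) = (3*4² - 39083)/(49715 + 23734) = (3*16 - 39083)/73449 = (48 - 39083)*(1/73449) = -39035*1/73449 = -39035/73449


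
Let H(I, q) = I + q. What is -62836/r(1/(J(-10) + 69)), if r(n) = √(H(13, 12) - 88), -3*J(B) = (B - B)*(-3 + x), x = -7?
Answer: 62836*I*√7/21 ≈ 7916.6*I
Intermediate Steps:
J(B) = 0 (J(B) = -(B - B)*(-3 - 7)/3 = -0*(-10) = -⅓*0 = 0)
r(n) = 3*I*√7 (r(n) = √((13 + 12) - 88) = √(25 - 88) = √(-63) = 3*I*√7)
-62836/r(1/(J(-10) + 69)) = -62836*(-I*√7/21) = -(-62836)*I*√7/21 = 62836*I*√7/21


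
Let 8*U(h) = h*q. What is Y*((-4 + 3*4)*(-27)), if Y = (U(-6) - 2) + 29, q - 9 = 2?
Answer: -4050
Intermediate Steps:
q = 11 (q = 9 + 2 = 11)
U(h) = 11*h/8 (U(h) = (h*11)/8 = (11*h)/8 = 11*h/8)
Y = 75/4 (Y = ((11/8)*(-6) - 2) + 29 = (-33/4 - 2) + 29 = -41/4 + 29 = 75/4 ≈ 18.750)
Y*((-4 + 3*4)*(-27)) = 75*((-4 + 3*4)*(-27))/4 = 75*((-4 + 12)*(-27))/4 = 75*(8*(-27))/4 = (75/4)*(-216) = -4050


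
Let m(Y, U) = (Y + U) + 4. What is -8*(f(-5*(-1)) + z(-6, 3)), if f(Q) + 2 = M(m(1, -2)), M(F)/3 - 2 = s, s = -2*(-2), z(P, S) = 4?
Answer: -160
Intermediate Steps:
m(Y, U) = 4 + U + Y (m(Y, U) = (U + Y) + 4 = 4 + U + Y)
s = 4
M(F) = 18 (M(F) = 6 + 3*4 = 6 + 12 = 18)
f(Q) = 16 (f(Q) = -2 + 18 = 16)
-8*(f(-5*(-1)) + z(-6, 3)) = -8*(16 + 4) = -8*20 = -160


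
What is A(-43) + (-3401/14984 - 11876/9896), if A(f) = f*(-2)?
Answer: 1567577103/18535208 ≈ 84.573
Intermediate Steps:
A(f) = -2*f
A(-43) + (-3401/14984 - 11876/9896) = -2*(-43) + (-3401/14984 - 11876/9896) = 86 + (-3401*1/14984 - 11876*1/9896) = 86 + (-3401/14984 - 2969/2474) = 86 - 26450785/18535208 = 1567577103/18535208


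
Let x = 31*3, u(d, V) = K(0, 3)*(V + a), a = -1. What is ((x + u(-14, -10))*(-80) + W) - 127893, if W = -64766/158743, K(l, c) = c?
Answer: -1620319205/12211 ≈ -1.3269e+5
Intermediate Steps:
u(d, V) = -3 + 3*V (u(d, V) = 3*(V - 1) = 3*(-1 + V) = -3 + 3*V)
x = 93
W = -4982/12211 (W = -64766*1/158743 = -4982/12211 ≈ -0.40799)
((x + u(-14, -10))*(-80) + W) - 127893 = ((93 + (-3 + 3*(-10)))*(-80) - 4982/12211) - 127893 = ((93 + (-3 - 30))*(-80) - 4982/12211) - 127893 = ((93 - 33)*(-80) - 4982/12211) - 127893 = (60*(-80) - 4982/12211) - 127893 = (-4800 - 4982/12211) - 127893 = -58617782/12211 - 127893 = -1620319205/12211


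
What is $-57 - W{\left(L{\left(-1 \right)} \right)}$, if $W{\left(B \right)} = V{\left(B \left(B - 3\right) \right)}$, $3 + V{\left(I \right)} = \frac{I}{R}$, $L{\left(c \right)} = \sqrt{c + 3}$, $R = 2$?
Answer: $-55 + \frac{3 \sqrt{2}}{2} \approx -52.879$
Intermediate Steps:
$L{\left(c \right)} = \sqrt{3 + c}$
$V{\left(I \right)} = -3 + \frac{I}{2}$
$W{\left(B \right)} = -3 + \frac{B \left(-3 + B\right)}{2}$ ($W{\left(B \right)} = -3 + \frac{B \left(B - 3\right)}{2} = -3 + \frac{B \left(-3 + B\right)}{2}$)
$-57 - W{\left(L{\left(-1 \right)} \right)} = -57 - \left(-3 + \frac{\sqrt{3 - 1} \left(-3 + \sqrt{3 - 1}\right)}{2}\right) = -57 - \left(-3 + \frac{\sqrt{2} \left(-3 + \sqrt{2}\right)}{2}\right) = -57 + \left(3 - \frac{\sqrt{2} \left(-3 + \sqrt{2}\right)}{2}\right) = -54 - \frac{\sqrt{2} \left(-3 + \sqrt{2}\right)}{2}$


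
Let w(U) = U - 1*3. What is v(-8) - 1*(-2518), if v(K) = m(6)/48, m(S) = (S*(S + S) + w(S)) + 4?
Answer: 120943/48 ≈ 2519.6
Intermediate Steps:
w(U) = -3 + U (w(U) = U - 3 = -3 + U)
m(S) = 1 + S + 2*S² (m(S) = (S*(S + S) + (-3 + S)) + 4 = (S*(2*S) + (-3 + S)) + 4 = (2*S² + (-3 + S)) + 4 = (-3 + S + 2*S²) + 4 = 1 + S + 2*S²)
v(K) = 79/48 (v(K) = (1 + 6 + 2*6²)/48 = (1 + 6 + 2*36)*(1/48) = (1 + 6 + 72)*(1/48) = 79*(1/48) = 79/48)
v(-8) - 1*(-2518) = 79/48 - 1*(-2518) = 79/48 + 2518 = 120943/48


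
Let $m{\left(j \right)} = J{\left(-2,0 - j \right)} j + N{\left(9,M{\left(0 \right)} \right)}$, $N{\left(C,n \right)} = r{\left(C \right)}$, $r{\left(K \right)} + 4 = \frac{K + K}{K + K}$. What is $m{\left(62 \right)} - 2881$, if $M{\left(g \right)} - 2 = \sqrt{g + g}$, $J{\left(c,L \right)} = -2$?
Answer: $-3008$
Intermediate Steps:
$M{\left(g \right)} = 2 + \sqrt{2} \sqrt{g}$ ($M{\left(g \right)} = 2 + \sqrt{g + g} = 2 + \sqrt{2 g} = 2 + \sqrt{2} \sqrt{g}$)
$r{\left(K \right)} = -3$ ($r{\left(K \right)} = -4 + \frac{K + K}{K + K} = -4 + \frac{2 K}{2 K} = -4 + 2 K \frac{1}{2 K} = -4 + 1 = -3$)
$N{\left(C,n \right)} = -3$
$m{\left(j \right)} = -3 - 2 j$ ($m{\left(j \right)} = - 2 j - 3 = -3 - 2 j$)
$m{\left(62 \right)} - 2881 = \left(-3 - 124\right) - 2881 = -127 - 2881 = -3008$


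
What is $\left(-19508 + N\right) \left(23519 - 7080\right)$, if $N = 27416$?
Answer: $129999612$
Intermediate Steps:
$\left(-19508 + N\right) \left(23519 - 7080\right) = \left(-19508 + 27416\right) \left(23519 - 7080\right) = 7908 \cdot 16439 = 129999612$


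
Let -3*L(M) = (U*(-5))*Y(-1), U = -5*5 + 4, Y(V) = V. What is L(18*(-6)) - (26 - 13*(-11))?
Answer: -134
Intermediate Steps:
U = -21 (U = -25 + 4 = -21)
L(M) = 35 (L(M) = -(-21*(-5))*(-1)/3 = -35*(-1) = -⅓*(-105) = 35)
L(18*(-6)) - (26 - 13*(-11)) = 35 - (26 - 13*(-11)) = 35 - (26 + 143) = 35 - 1*169 = 35 - 169 = -134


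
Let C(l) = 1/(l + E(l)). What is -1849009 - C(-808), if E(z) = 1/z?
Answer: -1207153259977/652865 ≈ -1.8490e+6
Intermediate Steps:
C(l) = 1/(l + 1/l)
-1849009 - C(-808) = -1849009 - (-808)/(1 + (-808)**2) = -1849009 - (-808)/(1 + 652864) = -1849009 - (-808)/652865 = -1849009 - 1*(-808/652865) = -1849009 + 808/652865 = -1207153259977/652865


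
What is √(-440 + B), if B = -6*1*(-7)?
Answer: I*√398 ≈ 19.95*I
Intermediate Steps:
B = 42 (B = -6*(-7) = 42)
√(-440 + B) = √(-440 + 42) = √(-398) = I*√398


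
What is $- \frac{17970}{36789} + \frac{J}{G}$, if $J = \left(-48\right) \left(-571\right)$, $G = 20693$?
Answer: $\frac{212153234}{253758259} \approx 0.83604$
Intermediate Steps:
$J = 27408$
$- \frac{17970}{36789} + \frac{J}{G} = - \frac{17970}{36789} + \frac{27408}{20693} = \left(-17970\right) \frac{1}{36789} + 27408 \cdot \frac{1}{20693} = - \frac{5990}{12263} + \frac{27408}{20693} = \frac{212153234}{253758259}$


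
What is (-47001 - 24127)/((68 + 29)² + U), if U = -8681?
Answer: -8891/91 ≈ -97.703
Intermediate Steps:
(-47001 - 24127)/((68 + 29)² + U) = (-47001 - 24127)/((68 + 29)² - 8681) = -71128/(97² - 8681) = -71128/(9409 - 8681) = -71128/728 = -71128*1/728 = -8891/91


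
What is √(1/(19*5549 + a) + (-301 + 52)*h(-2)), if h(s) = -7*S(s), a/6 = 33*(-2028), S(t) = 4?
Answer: √611325239641355/296113 ≈ 83.499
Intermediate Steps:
a = -401544 (a = 6*(33*(-2028)) = 6*(-66924) = -401544)
h(s) = -28 (h(s) = -7*4 = -28)
√(1/(19*5549 + a) + (-301 + 52)*h(-2)) = √(1/(19*5549 - 401544) + (-301 + 52)*(-28)) = √(1/(105431 - 401544) - 249*(-28)) = √(1/(-296113) + 6972) = √(-1/296113 + 6972) = √(2064499835/296113) = √611325239641355/296113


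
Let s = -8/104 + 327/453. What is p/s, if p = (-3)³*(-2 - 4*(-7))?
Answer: -229671/211 ≈ -1088.5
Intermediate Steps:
s = 1266/1963 (s = -8*1/104 + 327*(1/453) = -1/13 + 109/151 = 1266/1963 ≈ 0.64493)
p = -702 (p = -27*(-2 + 28) = -27*26 = -702)
p/s = -702/(1266/1963) = (1963/1266)*(-702) = -229671/211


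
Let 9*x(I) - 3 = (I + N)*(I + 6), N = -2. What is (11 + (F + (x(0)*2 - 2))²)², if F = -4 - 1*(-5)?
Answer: 400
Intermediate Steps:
x(I) = ⅓ + (-2 + I)*(6 + I)/9 (x(I) = ⅓ + ((I - 2)*(I + 6))/9 = ⅓ + ((-2 + I)*(6 + I))/9 = ⅓ + (-2 + I)*(6 + I)/9)
F = 1 (F = -4 + 5 = 1)
(11 + (F + (x(0)*2 - 2))²)² = (11 + (1 + ((-1 + (⅑)*0² + (4/9)*0)*2 - 2))²)² = (11 + (1 + ((-1 + (⅑)*0 + 0)*2 - 2))²)² = (11 + (1 + ((-1 + 0 + 0)*2 - 2))²)² = (11 + (1 + (-1*2 - 2))²)² = (11 + (1 + (-2 - 2))²)² = (11 + (1 - 4)²)² = (11 + (-3)²)² = (11 + 9)² = 20² = 400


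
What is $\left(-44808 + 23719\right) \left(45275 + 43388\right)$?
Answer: $-1869814007$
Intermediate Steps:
$\left(-44808 + 23719\right) \left(45275 + 43388\right) = \left(-21089\right) 88663 = -1869814007$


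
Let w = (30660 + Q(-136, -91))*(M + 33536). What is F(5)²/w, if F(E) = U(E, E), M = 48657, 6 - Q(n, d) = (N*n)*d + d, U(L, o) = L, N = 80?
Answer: -25/78849635339 ≈ -3.1706e-10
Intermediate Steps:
Q(n, d) = 6 - d - 80*d*n (Q(n, d) = 6 - ((80*n)*d + d) = 6 - (80*d*n + d) = 6 - (d + 80*d*n) = 6 + (-d - 80*d*n) = 6 - d - 80*d*n)
w = -78849635339 (w = (30660 + (6 - 1*(-91) - 80*(-91)*(-136)))*(48657 + 33536) = (30660 + (6 + 91 - 990080))*82193 = (30660 - 989983)*82193 = -959323*82193 = -78849635339)
F(E) = E
F(5)²/w = 5²/(-78849635339) = 25*(-1/78849635339) = -25/78849635339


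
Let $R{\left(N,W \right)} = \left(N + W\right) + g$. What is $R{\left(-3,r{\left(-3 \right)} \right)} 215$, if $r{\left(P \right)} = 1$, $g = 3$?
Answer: $215$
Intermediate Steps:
$R{\left(N,W \right)} = 3 + N + W$ ($R{\left(N,W \right)} = \left(N + W\right) + 3 = 3 + N + W$)
$R{\left(-3,r{\left(-3 \right)} \right)} 215 = \left(3 - 3 + 1\right) 215 = 1 \cdot 215 = 215$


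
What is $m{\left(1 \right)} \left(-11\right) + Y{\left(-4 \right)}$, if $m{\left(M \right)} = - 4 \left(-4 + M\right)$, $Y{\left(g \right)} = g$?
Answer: $-136$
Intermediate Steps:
$m{\left(M \right)} = 16 - 4 M$
$m{\left(1 \right)} \left(-11\right) + Y{\left(-4 \right)} = \left(16 - 4\right) \left(-11\right) - 4 = 12 \left(-11\right) - 4 = -132 - 4 = -136$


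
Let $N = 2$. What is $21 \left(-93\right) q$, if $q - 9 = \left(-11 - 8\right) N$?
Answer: $56637$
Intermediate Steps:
$q = -29$ ($q = 9 + \left(-11 - 8\right) 2 = 9 - 38 = -29$)
$21 \left(-93\right) q = 21 \left(-93\right) \left(-29\right) = \left(-1953\right) \left(-29\right) = 56637$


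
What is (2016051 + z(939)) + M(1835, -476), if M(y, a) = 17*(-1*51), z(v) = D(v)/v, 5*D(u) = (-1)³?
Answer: 9461288879/4695 ≈ 2.0152e+6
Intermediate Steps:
D(u) = -⅕ (D(u) = (⅕)*(-1)³ = (⅕)*(-1) = -⅕)
z(v) = -1/(5*v)
M(y, a) = -867 (M(y, a) = 17*(-51) = -867)
(2016051 + z(939)) + M(1835, -476) = (2016051 - ⅕/939) - 867 = (2016051 - ⅕*1/939) - 867 = (2016051 - 1/4695) - 867 = 9465359444/4695 - 867 = 9461288879/4695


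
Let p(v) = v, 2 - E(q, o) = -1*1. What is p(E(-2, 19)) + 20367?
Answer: 20370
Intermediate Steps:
E(q, o) = 3 (E(q, o) = 2 - (-1) = 2 - 1*(-1) = 2 + 1 = 3)
p(E(-2, 19)) + 20367 = 3 + 20367 = 20370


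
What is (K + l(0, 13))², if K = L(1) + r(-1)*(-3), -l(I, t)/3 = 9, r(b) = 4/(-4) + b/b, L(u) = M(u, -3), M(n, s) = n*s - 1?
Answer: 961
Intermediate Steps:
M(n, s) = -1 + n*s
L(u) = -1 - 3*u (L(u) = -1 + u*(-3) = -1 - 3*u)
r(b) = 0 (r(b) = 4*(-¼) + 1 = -1 + 1 = 0)
l(I, t) = -27 (l(I, t) = -3*9 = -27)
K = -4 (K = (-1 - 3*1) + 0*(-3) = (-1 - 3) + 0 = -4 + 0 = -4)
(K + l(0, 13))² = (-4 - 27)² = (-31)² = 961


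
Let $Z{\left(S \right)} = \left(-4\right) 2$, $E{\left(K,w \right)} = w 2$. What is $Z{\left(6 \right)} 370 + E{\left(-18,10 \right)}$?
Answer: $-2940$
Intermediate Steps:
$E{\left(K,w \right)} = 2 w$
$Z{\left(S \right)} = -8$
$Z{\left(6 \right)} 370 + E{\left(-18,10 \right)} = \left(-8\right) 370 + 2 \cdot 10 = -2960 + 20 = -2940$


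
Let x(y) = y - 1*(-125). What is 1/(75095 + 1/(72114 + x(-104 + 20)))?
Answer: 72155/5418479726 ≈ 1.3316e-5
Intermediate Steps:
x(y) = 125 + y (x(y) = y + 125 = 125 + y)
1/(75095 + 1/(72114 + x(-104 + 20))) = 1/(75095 + 1/(72114 + (125 + (-104 + 20)))) = 1/(75095 + 1/(72114 + (125 - 84))) = 1/(75095 + 1/(72114 + 41)) = 1/(75095 + 1/72155) = 1/(5418479726/72155) = 72155/5418479726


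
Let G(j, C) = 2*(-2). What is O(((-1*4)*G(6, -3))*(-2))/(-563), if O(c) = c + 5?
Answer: 27/563 ≈ 0.047957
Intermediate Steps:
G(j, C) = -4
O(c) = 5 + c
O(((-1*4)*G(6, -3))*(-2))/(-563) = (5 + (-1*4*(-4))*(-2))/(-563) = (5 - 4*(-4)*(-2))*(-1/563) = (5 + 16*(-2))*(-1/563) = (5 - 32)*(-1/563) = -27*(-1/563) = 27/563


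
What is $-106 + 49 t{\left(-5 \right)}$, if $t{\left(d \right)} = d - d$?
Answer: $-106$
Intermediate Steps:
$t{\left(d \right)} = 0$
$-106 + 49 t{\left(-5 \right)} = -106 + 49 \cdot 0 = -106 + 0 = -106$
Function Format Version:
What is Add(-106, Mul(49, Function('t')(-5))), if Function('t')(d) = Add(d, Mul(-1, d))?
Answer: -106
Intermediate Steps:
Function('t')(d) = 0
Add(-106, Mul(49, Function('t')(-5))) = Add(-106, Mul(49, 0)) = Add(-106, 0) = -106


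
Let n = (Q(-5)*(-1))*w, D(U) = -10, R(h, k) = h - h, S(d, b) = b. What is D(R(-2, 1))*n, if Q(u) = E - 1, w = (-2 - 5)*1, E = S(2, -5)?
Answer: 420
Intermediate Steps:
R(h, k) = 0
E = -5
w = -7 (w = -7*1 = -7)
Q(u) = -6 (Q(u) = -5 - 1 = -6)
n = -42 (n = -6*(-1)*(-7) = 6*(-7) = -42)
D(R(-2, 1))*n = -10*(-42) = 420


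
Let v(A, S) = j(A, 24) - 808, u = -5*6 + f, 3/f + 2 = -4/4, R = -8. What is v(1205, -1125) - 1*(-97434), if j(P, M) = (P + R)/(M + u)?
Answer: 96455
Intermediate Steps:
f = -1 (f = 3/(-2 - 4/4) = 3/(-2 - 4*¼) = 3/(-2 - 1) = 3/(-3) = 3*(-⅓) = -1)
u = -31 (u = -5*6 - 1 = -30 - 1 = -31)
j(P, M) = (-8 + P)/(-31 + M) (j(P, M) = (P - 8)/(M - 31) = (-8 + P)/(-31 + M))
v(A, S) = -5648/7 - A/7 (v(A, S) = (-8 + A)/(-31 + 24) - 808 = (-8 + A)/(-7) - 808 = -(-8 + A)/7 - 808 = (8/7 - A/7) - 808 = -5648/7 - A/7)
v(1205, -1125) - 1*(-97434) = (-5648/7 - ⅐*1205) - 1*(-97434) = (-5648/7 - 1205/7) + 97434 = -979 + 97434 = 96455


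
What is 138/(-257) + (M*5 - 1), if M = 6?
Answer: 7315/257 ≈ 28.463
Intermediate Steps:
138/(-257) + (M*5 - 1) = 138/(-257) + (6*5 - 1) = 138*(-1/257) + (30 - 1) = -138/257 + 29 = 7315/257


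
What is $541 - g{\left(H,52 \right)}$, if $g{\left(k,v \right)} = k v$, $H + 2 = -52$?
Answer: $3349$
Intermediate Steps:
$H = -54$ ($H = -2 - 52 = -54$)
$541 - g{\left(H,52 \right)} = 541 - \left(-54\right) 52 = 541 - -2808 = 541 + 2808 = 3349$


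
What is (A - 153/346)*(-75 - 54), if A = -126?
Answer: 5643621/346 ≈ 16311.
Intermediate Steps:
(A - 153/346)*(-75 - 54) = (-126 - 153/346)*(-75 - 54) = (-126 - 153*1/346)*(-129) = (-126 - 153/346)*(-129) = -43749/346*(-129) = 5643621/346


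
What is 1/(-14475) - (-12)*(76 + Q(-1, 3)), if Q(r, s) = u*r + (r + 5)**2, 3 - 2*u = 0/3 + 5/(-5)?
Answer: 15632999/14475 ≈ 1080.0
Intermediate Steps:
u = 2 (u = 3/2 - (0/3 + 5/(-5))/2 = 3/2 - (0*(1/3) + 5*(-1/5))/2 = 3/2 - (0 - 1)/2 = 3/2 - 1/2*(-1) = 3/2 + 1/2 = 2)
Q(r, s) = (5 + r)**2 + 2*r (Q(r, s) = 2*r + (r + 5)**2 = 2*r + (5 + r)**2 = (5 + r)**2 + 2*r)
1/(-14475) - (-12)*(76 + Q(-1, 3)) = 1/(-14475) - (-12)*(76 + ((5 - 1)**2 + 2*(-1))) = -1/14475 - (-12)*(76 + (4**2 - 2)) = -1/14475 - (-12)*(76 + (16 - 2)) = -1/14475 - (-12)*(76 + 14) = -1/14475 - (-12)*90 = -1/14475 - 1*(-1080) = -1/14475 + 1080 = 15632999/14475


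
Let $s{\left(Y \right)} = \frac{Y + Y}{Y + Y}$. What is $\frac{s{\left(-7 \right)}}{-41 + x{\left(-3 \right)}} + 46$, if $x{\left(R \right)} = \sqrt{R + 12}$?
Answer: $\frac{1747}{38} \approx 45.974$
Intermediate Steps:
$x{\left(R \right)} = \sqrt{12 + R}$
$s{\left(Y \right)} = 1$ ($s{\left(Y \right)} = \frac{2 Y}{2 Y} = 2 Y \frac{1}{2 Y} = 1$)
$\frac{s{\left(-7 \right)}}{-41 + x{\left(-3 \right)}} + 46 = \frac{1}{-41 + \sqrt{12 - 3}} \cdot 1 + 46 = \frac{1}{-41 + \sqrt{9}} \cdot 1 + 46 = \frac{1}{-41 + 3} \cdot 1 + 46 = \frac{1}{-38} \cdot 1 + 46 = \left(- \frac{1}{38}\right) 1 + 46 = - \frac{1}{38} + 46 = \frac{1747}{38}$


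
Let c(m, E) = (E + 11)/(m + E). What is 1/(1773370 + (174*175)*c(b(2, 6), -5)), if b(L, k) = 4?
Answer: 1/1590670 ≈ 6.2867e-7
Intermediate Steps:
c(m, E) = (11 + E)/(E + m)
1/(1773370 + (174*175)*c(b(2, 6), -5)) = 1/(1773370 + (174*175)*((11 - 5)/(-5 + 4))) = 1/(1773370 + 30450*(6/(-1))) = 1/(1773370 + 30450*(-1*6)) = 1/(1773370 + 30450*(-6)) = 1/(1773370 - 182700) = 1/1590670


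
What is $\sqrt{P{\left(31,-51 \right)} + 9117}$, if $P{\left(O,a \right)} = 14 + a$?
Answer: $2 \sqrt{2270} \approx 95.289$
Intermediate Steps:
$\sqrt{P{\left(31,-51 \right)} + 9117} = \sqrt{\left(14 - 51\right) + 9117} = \sqrt{-37 + 9117} = \sqrt{9080} = 2 \sqrt{2270}$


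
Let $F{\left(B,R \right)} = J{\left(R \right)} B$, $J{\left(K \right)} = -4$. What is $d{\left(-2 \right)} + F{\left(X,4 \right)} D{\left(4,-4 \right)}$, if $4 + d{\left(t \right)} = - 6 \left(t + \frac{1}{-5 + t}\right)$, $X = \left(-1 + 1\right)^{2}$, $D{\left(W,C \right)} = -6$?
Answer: $\frac{62}{7} \approx 8.8571$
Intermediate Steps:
$X = 0$ ($X = 0^{2} = 0$)
$F{\left(B,R \right)} = - 4 B$
$d{\left(t \right)} = -4 - 6 t - \frac{6}{-5 + t}$ ($d{\left(t \right)} = -4 - 6 \left(t + \frac{1}{-5 + t}\right) = -4 - \left(6 t + \frac{6}{-5 + t}\right) = -4 - 6 t - \frac{6}{-5 + t}$)
$d{\left(-2 \right)} + F{\left(X,4 \right)} D{\left(4,-4 \right)} = \frac{2 \left(7 - 3 \left(-2\right)^{2} + 13 \left(-2\right)\right)}{-5 - 2} + \left(-4\right) 0 \left(-6\right) = \frac{2 \left(7 - 12 - 26\right)}{-7} + 0 \left(-6\right) = 2 \left(- \frac{1}{7}\right) \left(7 - 12 - 26\right) + 0 = 2 \left(- \frac{1}{7}\right) \left(-31\right) + 0 = \frac{62}{7} + 0 = \frac{62}{7}$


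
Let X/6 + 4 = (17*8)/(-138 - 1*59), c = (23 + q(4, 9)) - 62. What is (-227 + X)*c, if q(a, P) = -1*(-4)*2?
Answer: 1558153/197 ≈ 7909.4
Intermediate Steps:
q(a, P) = 8 (q(a, P) = 4*2 = 8)
c = -31 (c = (23 + 8) - 62 = 31 - 62 = -31)
X = -5544/197 (X = -24 + 6*((17*8)/(-138 - 1*59)) = -24 + 6*(136/(-138 - 59)) = -24 + 6*(136/(-197)) = -24 + 6*(136*(-1/197)) = -24 + 6*(-136/197) = -24 - 816/197 = -5544/197 ≈ -28.142)
(-227 + X)*c = (-227 - 5544/197)*(-31) = -50263/197*(-31) = 1558153/197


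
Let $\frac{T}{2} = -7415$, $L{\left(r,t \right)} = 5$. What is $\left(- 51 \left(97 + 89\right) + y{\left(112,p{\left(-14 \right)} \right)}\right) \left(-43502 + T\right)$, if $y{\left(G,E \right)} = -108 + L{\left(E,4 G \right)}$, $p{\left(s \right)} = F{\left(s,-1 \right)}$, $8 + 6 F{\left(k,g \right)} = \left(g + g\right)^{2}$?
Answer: $559345548$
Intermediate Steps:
$F{\left(k,g \right)} = - \frac{4}{3} + \frac{2 g^{2}}{3}$ ($F{\left(k,g \right)} = - \frac{4}{3} + \frac{\left(g + g\right)^{2}}{6} = - \frac{4}{3} + \frac{\left(2 g\right)^{2}}{6} = - \frac{4}{3} + \frac{4 g^{2}}{6} = - \frac{4}{3} + \frac{2 g^{2}}{3}$)
$p{\left(s \right)} = - \frac{2}{3}$ ($p{\left(s \right)} = - \frac{4}{3} + \frac{2 \left(-1\right)^{2}}{3} = - \frac{4}{3} + \frac{2}{3} \cdot 1 = - \frac{4}{3} + \frac{2}{3} = - \frac{2}{3}$)
$y{\left(G,E \right)} = -103$ ($y{\left(G,E \right)} = -108 + 5 = -103$)
$T = -14830$ ($T = 2 \left(-7415\right) = -14830$)
$\left(- 51 \left(97 + 89\right) + y{\left(112,p{\left(-14 \right)} \right)}\right) \left(-43502 + T\right) = \left(- 51 \left(97 + 89\right) - 103\right) \left(-43502 - 14830\right) = \left(\left(-51\right) 186 - 103\right) \left(-58332\right) = \left(-9486 - 103\right) \left(-58332\right) = \left(-9589\right) \left(-58332\right) = 559345548$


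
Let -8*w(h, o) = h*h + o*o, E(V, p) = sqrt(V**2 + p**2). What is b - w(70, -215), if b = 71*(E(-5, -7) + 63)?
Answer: 86909/8 + 71*sqrt(74) ≈ 11474.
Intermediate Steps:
w(h, o) = -h**2/8 - o**2/8 (w(h, o) = -(h*h + o*o)/8 = -(h**2 + o**2)/8 = -h**2/8 - o**2/8)
b = 4473 + 71*sqrt(74) (b = 71*(sqrt((-5)**2 + (-7)**2) + 63) = 71*(sqrt(25 + 49) + 63) = 71*(sqrt(74) + 63) = 71*(63 + sqrt(74)) = 4473 + 71*sqrt(74) ≈ 5083.8)
b - w(70, -215) = (4473 + 71*sqrt(74)) - (-1/8*70**2 - 1/8*(-215)**2) = (4473 + 71*sqrt(74)) - (-1/8*4900 - 1/8*46225) = (4473 + 71*sqrt(74)) - (-1225/2 - 46225/8) = (4473 + 71*sqrt(74)) - 1*(-51125/8) = (4473 + 71*sqrt(74)) + 51125/8 = 86909/8 + 71*sqrt(74)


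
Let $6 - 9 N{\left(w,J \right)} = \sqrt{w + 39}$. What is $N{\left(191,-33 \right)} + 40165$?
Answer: $\frac{120497}{3} - \frac{\sqrt{230}}{9} \approx 40164.0$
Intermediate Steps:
$N{\left(w,J \right)} = \frac{2}{3} - \frac{\sqrt{39 + w}}{9}$ ($N{\left(w,J \right)} = \frac{2}{3} - \frac{\sqrt{w + 39}}{9} = \frac{2}{3} - \frac{\sqrt{39 + w}}{9}$)
$N{\left(191,-33 \right)} + 40165 = \left(\frac{2}{3} - \frac{\sqrt{39 + 191}}{9}\right) + 40165 = \left(\frac{2}{3} - \frac{\sqrt{230}}{9}\right) + 40165 = \frac{120497}{3} - \frac{\sqrt{230}}{9}$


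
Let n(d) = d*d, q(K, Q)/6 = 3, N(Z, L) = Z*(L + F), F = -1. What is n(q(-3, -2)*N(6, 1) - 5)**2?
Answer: 625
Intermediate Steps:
N(Z, L) = Z*(-1 + L) (N(Z, L) = Z*(L - 1) = Z*(-1 + L))
q(K, Q) = 18 (q(K, Q) = 6*3 = 18)
n(d) = d**2
n(q(-3, -2)*N(6, 1) - 5)**2 = ((18*(6*(-1 + 1)) - 5)**2)**2 = ((18*(6*0) - 5)**2)**2 = ((18*0 - 5)**2)**2 = ((0 - 5)**2)**2 = ((-5)**2)**2 = 25**2 = 625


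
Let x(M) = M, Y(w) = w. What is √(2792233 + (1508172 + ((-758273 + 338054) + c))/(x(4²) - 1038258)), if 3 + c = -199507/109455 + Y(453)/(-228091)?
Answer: 4*√29312726405249753173334384459047534755/12960219359944005 ≈ 1671.0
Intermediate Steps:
c = -120452435467/24965700405 (c = -3 + (-199507/109455 + 453/(-228091)) = -3 + (-199507*1/109455 + 453*(-1/228091)) = -3 + (-199507/109455 - 453/228091) = -3 - 45555334252/24965700405 = -120452435467/24965700405 ≈ -4.8247)
√(2792233 + (1508172 + ((-758273 + 338054) + c))/(x(4²) - 1038258)) = √(2792233 + (1508172 + ((-758273 + 338054) - 120452435467/24965700405))/(4² - 1038258)) = √(2792233 + (1508172 + (-420219 - 120452435467/24965700405))/(16 - 1038258)) = √(2792233 + (1508172 - 10491182110924162/24965700405)/(-1038242)) = √(2792233 + (27161388200285498/24965700405)*(-1/1038242)) = √(2792233 - 13580694100142749/12960219359944005) = √(36187938603380428770416/12960219359944005) = 4*√29312726405249753173334384459047534755/12960219359944005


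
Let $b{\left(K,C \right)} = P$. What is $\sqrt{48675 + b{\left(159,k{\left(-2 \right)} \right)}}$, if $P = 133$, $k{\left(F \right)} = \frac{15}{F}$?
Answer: $2 \sqrt{12202} \approx 220.93$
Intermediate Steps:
$b{\left(K,C \right)} = 133$
$\sqrt{48675 + b{\left(159,k{\left(-2 \right)} \right)}} = \sqrt{48675 + 133} = \sqrt{48808} = 2 \sqrt{12202}$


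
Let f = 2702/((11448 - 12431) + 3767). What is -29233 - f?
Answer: -40693687/1392 ≈ -29234.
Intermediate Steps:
f = 1351/1392 (f = 2702/(-983 + 3767) = 2702/2784 = 2702*(1/2784) = 1351/1392 ≈ 0.97055)
-29233 - f = -29233 - 1*1351/1392 = -29233 - 1351/1392 = -40693687/1392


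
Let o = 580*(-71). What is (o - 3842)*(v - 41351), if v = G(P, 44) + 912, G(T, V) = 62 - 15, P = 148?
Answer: 1818528624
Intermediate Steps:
G(T, V) = 47
v = 959 (v = 47 + 912 = 959)
o = -41180
(o - 3842)*(v - 41351) = (-41180 - 3842)*(959 - 41351) = -45022*(-40392) = 1818528624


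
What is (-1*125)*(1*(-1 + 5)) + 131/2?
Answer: -869/2 ≈ -434.50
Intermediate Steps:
(-1*125)*(1*(-1 + 5)) + 131/2 = -125*4 + 131*(1/2) = -125*4 + 131/2 = -500 + 131/2 = -869/2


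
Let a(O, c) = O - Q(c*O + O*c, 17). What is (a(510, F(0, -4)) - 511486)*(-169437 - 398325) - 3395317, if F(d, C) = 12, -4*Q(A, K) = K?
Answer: 580213894813/2 ≈ 2.9011e+11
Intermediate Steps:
Q(A, K) = -K/4
a(O, c) = 17/4 + O (a(O, c) = O - (-1)*17/4 = O - 1*(-17/4) = O + 17/4 = 17/4 + O)
(a(510, F(0, -4)) - 511486)*(-169437 - 398325) - 3395317 = ((17/4 + 510) - 511486)*(-169437 - 398325) - 3395317 = (2057/4 - 511486)*(-567762) - 3395317 = -2043887/4*(-567762) - 3395317 = 580220685447/2 - 3395317 = 580213894813/2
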